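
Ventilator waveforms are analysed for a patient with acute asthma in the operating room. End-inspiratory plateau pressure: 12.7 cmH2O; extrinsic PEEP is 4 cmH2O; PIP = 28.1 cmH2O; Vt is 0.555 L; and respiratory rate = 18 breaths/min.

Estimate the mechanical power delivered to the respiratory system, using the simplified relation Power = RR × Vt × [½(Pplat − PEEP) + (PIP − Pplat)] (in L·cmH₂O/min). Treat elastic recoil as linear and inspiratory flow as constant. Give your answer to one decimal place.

197.3

Per-breath work = Vt × [½(Pplat−PEEP) + (PIP−Pplat)] = 0.555 × [0.5×8.7 + 15.4] = 0.555 × 19.75 = 10.961 L·cmH2O.
Power = 18 × 10.961 = 197.3 L·cmH2O/min.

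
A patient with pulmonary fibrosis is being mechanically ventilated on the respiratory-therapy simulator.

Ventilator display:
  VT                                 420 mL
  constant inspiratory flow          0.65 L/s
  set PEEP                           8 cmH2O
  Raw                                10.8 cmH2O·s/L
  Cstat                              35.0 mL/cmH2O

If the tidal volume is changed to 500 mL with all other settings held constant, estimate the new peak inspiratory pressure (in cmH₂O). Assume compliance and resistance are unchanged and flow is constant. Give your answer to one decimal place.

PIP = Vt/C + R·V̇ + PEEP (constant-flow equation of motion).
Only the elastic term changes: ΔPIP = ΔVt / C = (500 − 420) / 35.0 = 2.286 cmH2O.
Original PIP = 420/35.0 + 10.8×0.65 + 8 = 27.02 cmH2O; new PIP = 27.02 + (2.286) = 29.306 cmH2O.

29.3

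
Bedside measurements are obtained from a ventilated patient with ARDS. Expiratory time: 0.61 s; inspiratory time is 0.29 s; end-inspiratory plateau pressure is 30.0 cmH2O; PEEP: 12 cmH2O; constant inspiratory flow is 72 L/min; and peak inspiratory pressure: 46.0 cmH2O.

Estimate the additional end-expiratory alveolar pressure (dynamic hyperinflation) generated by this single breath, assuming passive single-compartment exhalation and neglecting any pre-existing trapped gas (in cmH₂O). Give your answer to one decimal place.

1.7

Flow: 72 L/min ÷ 60 = 1.2 L/s.
Vt = flow × Ti = 1.2 L/s × 0.29 s × 1000 mL/L = 348.0 mL.
R = (PIP − Pplat)/V̇ = (46.0 − 30.0) / 1.2 = 16.0/1.2 = 13.333 cmH2O·s/L.
C = Vt/(Pplat − PEEP) = 348.0 / (30.0 − 12) = 348.0/18.0 = 19.333 mL/cmH2O.
τ = R × C = 13.333 × 0.01933 L/cmH2O = 0.2577 s.
Fraction remaining = e^(−Te/τ) = e^(−0.61/0.2577) = 0.09375; trapped volume = 348.0 × 0.09375 = 32.625 mL.
Additional alveolar pressure from trapping ≈ V_trapped / C = 32.625 / 19.333 = 1.688 cmH2O.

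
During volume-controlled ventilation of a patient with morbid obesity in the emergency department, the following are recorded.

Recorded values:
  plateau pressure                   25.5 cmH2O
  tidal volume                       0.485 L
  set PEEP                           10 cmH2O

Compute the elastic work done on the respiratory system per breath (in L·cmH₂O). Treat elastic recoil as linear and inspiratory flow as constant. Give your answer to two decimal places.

3.76

Elastic work ≈ ½ × (Pplat − PEEP) × Vt = 0.5 × (25.5 − 10) × 0.485 L = 0.5 × 15.5 × 0.485 = 3.759 L·cmH2O.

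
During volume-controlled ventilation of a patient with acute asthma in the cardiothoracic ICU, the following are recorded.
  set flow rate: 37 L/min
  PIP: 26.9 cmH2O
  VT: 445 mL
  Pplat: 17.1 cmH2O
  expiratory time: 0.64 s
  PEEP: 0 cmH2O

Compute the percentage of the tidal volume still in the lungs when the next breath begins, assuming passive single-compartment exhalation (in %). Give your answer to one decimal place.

21.3

Flow: 37 L/min ÷ 60 = 0.6167 L/s.
R = (PIP − Pplat)/V̇ = (26.9 − 17.1) / 0.6167 = 9.8/0.6167 = 15.891 cmH2O·s/L.
C = Vt/(Pplat − PEEP) = 445.0 / (17.1 − 0) = 445.0/17.1 = 26.023 mL/cmH2O.
τ = R × C = 15.891 × 0.02602 L/cmH2O = 0.4135 s.
Fraction remaining at end-expiration = e^(−Te/τ) = e^(−0.64/0.4135) = 0.2127 → 21.27%.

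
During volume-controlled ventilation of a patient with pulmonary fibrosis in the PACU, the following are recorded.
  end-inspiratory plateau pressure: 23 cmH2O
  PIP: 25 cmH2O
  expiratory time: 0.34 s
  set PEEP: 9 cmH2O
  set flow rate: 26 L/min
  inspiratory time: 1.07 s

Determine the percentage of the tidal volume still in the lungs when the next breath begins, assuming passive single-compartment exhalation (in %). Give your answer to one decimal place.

Flow: 26 L/min ÷ 60 = 0.4333 L/s.
Vt = flow × Ti = 0.4333 L/s × 1.07 s × 1000 mL/L = 463.63 mL.
R = (PIP − Pplat)/V̇ = (25 − 23) / 0.4333 = 2.0/0.4333 = 4.616 cmH2O·s/L.
C = Vt/(Pplat − PEEP) = 463.63 / (23 − 9) = 463.63/14.0 = 33.116 mL/cmH2O.
τ = R × C = 4.616 × 0.03312 L/cmH2O = 0.1529 s.
Fraction remaining at end-expiration = e^(−Te/τ) = e^(−0.34/0.1529) = 0.1082 → 10.82%.

10.8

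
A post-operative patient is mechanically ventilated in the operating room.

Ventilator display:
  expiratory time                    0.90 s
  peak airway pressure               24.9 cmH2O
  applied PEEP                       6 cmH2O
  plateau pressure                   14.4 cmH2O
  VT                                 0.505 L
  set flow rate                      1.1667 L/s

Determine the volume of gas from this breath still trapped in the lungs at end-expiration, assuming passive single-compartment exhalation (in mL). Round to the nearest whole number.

R = (PIP − Pplat)/V̇ = (24.9 − 14.4) / 1.1667 = 10.5/1.1667 = 9.0 cmH2O·s/L.
C = Vt/(Pplat − PEEP) = 505.0 / (14.4 − 6) = 505.0/8.4 = 60.119 mL/cmH2O.
τ = R × C = 9.0 × 0.06012 L/cmH2O = 0.5411 s.
Fraction remaining = e^(−Te/τ) = e^(−0.90/0.5411) = 0.1895.
Trapped volume = 505.0 × 0.1895 = 95.698 mL.

96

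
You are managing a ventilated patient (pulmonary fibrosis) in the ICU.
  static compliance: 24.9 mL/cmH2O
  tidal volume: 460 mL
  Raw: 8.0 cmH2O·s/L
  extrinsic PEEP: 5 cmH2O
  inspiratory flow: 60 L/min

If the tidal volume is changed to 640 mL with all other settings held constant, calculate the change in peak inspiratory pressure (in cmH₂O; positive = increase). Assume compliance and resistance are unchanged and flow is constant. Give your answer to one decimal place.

7.2

PIP = Vt/C + R·V̇ + PEEP (constant-flow equation of motion).
Only the elastic term changes: ΔPIP = ΔVt / C = (640 − 460) / 24.9 = 7.229 cmH2O.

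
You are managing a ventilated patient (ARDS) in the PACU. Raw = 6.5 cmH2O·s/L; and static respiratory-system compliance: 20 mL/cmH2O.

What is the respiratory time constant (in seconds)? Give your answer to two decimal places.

0.13

τ = R × C = 6.5 × 20 mL/cmH2O = 6.5 × 0.020 L/cmH2O = 0.13 s.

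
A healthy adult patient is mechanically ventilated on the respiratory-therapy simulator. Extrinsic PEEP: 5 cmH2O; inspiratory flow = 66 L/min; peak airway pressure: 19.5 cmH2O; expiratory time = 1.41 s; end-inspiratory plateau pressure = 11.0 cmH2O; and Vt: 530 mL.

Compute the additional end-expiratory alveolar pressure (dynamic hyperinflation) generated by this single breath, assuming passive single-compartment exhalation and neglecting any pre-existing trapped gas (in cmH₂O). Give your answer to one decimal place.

0.8

Flow: 66 L/min ÷ 60 = 1.1 L/s.
R = (PIP − Pplat)/V̇ = (19.5 − 11.0) / 1.1 = 8.5/1.1 = 7.727 cmH2O·s/L.
C = Vt/(Pplat − PEEP) = 530.0 / (11.0 − 5) = 530.0/6.0 = 88.333 mL/cmH2O.
τ = R × C = 7.727 × 0.08833 L/cmH2O = 0.6825 s.
Fraction remaining = e^(−Te/τ) = e^(−1.41/0.6825) = 0.1267; trapped volume = 530.0 × 0.1267 = 67.151 mL.
Additional alveolar pressure from trapping ≈ V_trapped / C = 67.151 / 88.333 = 0.7602 cmH2O.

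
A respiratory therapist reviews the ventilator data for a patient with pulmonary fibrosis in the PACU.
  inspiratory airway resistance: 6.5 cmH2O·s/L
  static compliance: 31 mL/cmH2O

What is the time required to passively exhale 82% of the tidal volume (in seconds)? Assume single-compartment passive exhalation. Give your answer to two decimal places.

0.35

τ = R × C = 6.5 × 31 mL/cmH2O = 6.5 × 0.031 L/cmH2O = 0.2015 s.
Exhaled fraction f = 1 − e^(−t/τ) → t = −τ·ln(1 − f) = −0.2015·ln(0.18) = 0.3455 s.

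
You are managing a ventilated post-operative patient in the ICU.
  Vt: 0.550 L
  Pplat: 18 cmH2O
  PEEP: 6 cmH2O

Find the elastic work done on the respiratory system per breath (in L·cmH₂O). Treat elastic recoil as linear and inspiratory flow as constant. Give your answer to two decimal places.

3.30

Elastic work ≈ ½ × (Pplat − PEEP) × Vt = 0.5 × (18 − 6) × 0.550 L = 0.5 × 12.0 × 0.550 = 3.3 L·cmH2O.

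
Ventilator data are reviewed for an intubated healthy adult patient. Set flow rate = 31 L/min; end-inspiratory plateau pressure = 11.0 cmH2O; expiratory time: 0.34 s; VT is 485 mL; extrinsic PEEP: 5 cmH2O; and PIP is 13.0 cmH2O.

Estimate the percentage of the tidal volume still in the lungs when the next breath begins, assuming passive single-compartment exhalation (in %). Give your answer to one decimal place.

Flow: 31 L/min ÷ 60 = 0.5167 L/s.
R = (PIP − Pplat)/V̇ = (13.0 − 11.0) / 0.5167 = 2.0/0.5167 = 3.871 cmH2O·s/L.
C = Vt/(Pplat − PEEP) = 485.0 / (11.0 − 5) = 485.0/6.0 = 80.833 mL/cmH2O.
τ = R × C = 3.871 × 0.08083 L/cmH2O = 0.3129 s.
Fraction remaining at end-expiration = e^(−Te/τ) = e^(−0.34/0.3129) = 0.3374 → 33.74%.

33.7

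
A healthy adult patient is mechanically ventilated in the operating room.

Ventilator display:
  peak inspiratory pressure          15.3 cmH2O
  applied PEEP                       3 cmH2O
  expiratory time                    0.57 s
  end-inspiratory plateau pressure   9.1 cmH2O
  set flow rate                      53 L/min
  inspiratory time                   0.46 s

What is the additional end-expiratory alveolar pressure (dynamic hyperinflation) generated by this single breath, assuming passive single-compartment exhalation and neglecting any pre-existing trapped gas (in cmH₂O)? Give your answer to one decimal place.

Flow: 53 L/min ÷ 60 = 0.8833 L/s.
Vt = flow × Ti = 0.8833 L/s × 0.46 s × 1000 mL/L = 406.32 mL.
R = (PIP − Pplat)/V̇ = (15.3 − 9.1) / 0.8833 = 6.2/0.8833 = 7.019 cmH2O·s/L.
C = Vt/(Pplat − PEEP) = 406.32 / (9.1 − 3) = 406.32/6.1 = 66.61 mL/cmH2O.
τ = R × C = 7.019 × 0.06661 L/cmH2O = 0.4675 s.
Fraction remaining = e^(−Te/τ) = e^(−0.57/0.4675) = 0.2955; trapped volume = 406.32 × 0.2955 = 120.07 mL.
Additional alveolar pressure from trapping ≈ V_trapped / C = 120.07 / 66.61 = 1.803 cmH2O.

1.8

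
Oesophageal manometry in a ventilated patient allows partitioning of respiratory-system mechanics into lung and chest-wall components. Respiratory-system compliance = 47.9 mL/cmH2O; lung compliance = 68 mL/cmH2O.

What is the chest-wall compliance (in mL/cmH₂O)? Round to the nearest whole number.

1/Ccw = 1/Crs − 1/CL.
1/Ccw = 1/47.9 − 1/68 = 0.006171.
Ccw = 162.05 mL/cmH2O.

162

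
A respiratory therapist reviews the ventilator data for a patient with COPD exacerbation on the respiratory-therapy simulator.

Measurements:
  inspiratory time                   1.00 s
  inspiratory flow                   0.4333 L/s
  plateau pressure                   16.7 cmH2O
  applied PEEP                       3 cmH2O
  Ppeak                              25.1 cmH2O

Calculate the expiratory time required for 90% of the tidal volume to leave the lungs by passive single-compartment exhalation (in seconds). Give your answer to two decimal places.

1.41

Vt = flow × Ti = 0.4333 L/s × 1.00 s × 1000 mL/L = 433.3 mL.
R = (PIP − Pplat)/V̇ = (25.1 − 16.7) / 0.4333 = 8.4/0.4333 = 19.386 cmH2O·s/L.
C = Vt/(Pplat − PEEP) = 433.3 / (16.7 − 3) = 433.3/13.7 = 31.628 mL/cmH2O.
τ = R × C = 19.386 × 0.03163 L/cmH2O = 0.6132 s.
t = −τ·ln(1 − 0.90) = −0.6132·ln(0.1) = 1.412 s.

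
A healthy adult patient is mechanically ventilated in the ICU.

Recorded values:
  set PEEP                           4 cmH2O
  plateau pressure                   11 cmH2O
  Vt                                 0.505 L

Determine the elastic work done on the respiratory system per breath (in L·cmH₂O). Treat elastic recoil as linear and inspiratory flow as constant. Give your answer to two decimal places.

Elastic work ≈ ½ × (Pplat − PEEP) × Vt = 0.5 × (11 − 4) × 0.505 L = 0.5 × 7.0 × 0.505 = 1.768 L·cmH2O.

1.77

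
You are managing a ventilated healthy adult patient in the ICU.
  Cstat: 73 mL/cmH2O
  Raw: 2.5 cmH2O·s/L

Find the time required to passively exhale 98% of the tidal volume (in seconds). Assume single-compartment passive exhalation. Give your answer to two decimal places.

τ = R × C = 2.5 × 73 mL/cmH2O = 2.5 × 0.073 L/cmH2O = 0.1825 s.
Exhaled fraction f = 1 − e^(−t/τ) → t = −τ·ln(1 − f) = −0.1825·ln(0.02) = 0.7139 s.

0.71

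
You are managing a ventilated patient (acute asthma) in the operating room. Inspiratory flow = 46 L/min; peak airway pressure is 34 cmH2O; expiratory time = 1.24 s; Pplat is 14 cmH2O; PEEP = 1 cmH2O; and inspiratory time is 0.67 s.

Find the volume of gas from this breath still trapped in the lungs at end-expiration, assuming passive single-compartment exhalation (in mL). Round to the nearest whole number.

Flow: 46 L/min ÷ 60 = 0.7667 L/s.
Vt = flow × Ti = 0.7667 L/s × 0.67 s × 1000 mL/L = 513.69 mL.
R = (PIP − Pplat)/V̇ = (34 − 14) / 0.7667 = 20.0/0.7667 = 26.086 cmH2O·s/L.
C = Vt/(Pplat − PEEP) = 513.69 / (14 − 1) = 513.69/13.0 = 39.515 mL/cmH2O.
τ = R × C = 26.086 × 0.03952 L/cmH2O = 1.031 s.
Fraction remaining = e^(−Te/τ) = e^(−1.24/1.031) = 0.3004.
Trapped volume = 513.69 × 0.3004 = 154.31 mL.

154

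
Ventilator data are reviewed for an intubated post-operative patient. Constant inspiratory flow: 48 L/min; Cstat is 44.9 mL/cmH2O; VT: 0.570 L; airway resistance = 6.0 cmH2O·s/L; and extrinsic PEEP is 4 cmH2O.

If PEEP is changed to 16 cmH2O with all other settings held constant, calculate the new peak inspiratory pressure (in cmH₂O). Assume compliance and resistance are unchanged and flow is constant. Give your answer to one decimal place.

33.5

Flow: 48 L/min ÷ 60 = 0.8 L/s.
PIP = Vt/C + R·V̇ + PEEP (constant-flow equation of motion).
Only the baseline term changes: ΔPIP = ΔPEEP = 16 − 4 = 12.0 cmH2O.
Original PIP = 570/44.9 + 6.0×0.8 + 4 = 21.495 cmH2O; new PIP = 21.495 + (12.0) = 33.495 cmH2O.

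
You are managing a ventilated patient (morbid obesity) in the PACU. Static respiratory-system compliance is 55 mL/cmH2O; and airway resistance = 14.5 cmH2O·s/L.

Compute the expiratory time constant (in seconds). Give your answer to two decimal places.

τ = R × C = 14.5 × 55 mL/cmH2O = 14.5 × 0.055 L/cmH2O = 0.7975 s.

0.80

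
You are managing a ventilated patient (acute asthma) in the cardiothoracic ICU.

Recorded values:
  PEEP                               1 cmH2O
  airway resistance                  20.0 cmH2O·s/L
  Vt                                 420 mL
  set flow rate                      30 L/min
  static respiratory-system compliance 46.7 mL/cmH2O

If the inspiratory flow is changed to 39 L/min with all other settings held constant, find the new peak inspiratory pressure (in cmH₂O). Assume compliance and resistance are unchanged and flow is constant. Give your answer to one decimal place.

23.0

Flow: 30 L/min ÷ 60 = 0.5 L/s.
New flow: 39 L/min ÷ 60 = 0.65 L/s.
PIP = Vt/C + R·V̇ + PEEP (constant-flow equation of motion).
Only the resistive term changes: ΔPIP = R × ΔV̇ = 20.0 × (0.65 − 0.5) = 20.0 × 0.15 = 3.0 cmH2O.
Original PIP = 420/46.7 + 20.0×0.5 + 1 = 19.994 cmH2O; new PIP = 19.994 + (3.0) = 22.994 cmH2O.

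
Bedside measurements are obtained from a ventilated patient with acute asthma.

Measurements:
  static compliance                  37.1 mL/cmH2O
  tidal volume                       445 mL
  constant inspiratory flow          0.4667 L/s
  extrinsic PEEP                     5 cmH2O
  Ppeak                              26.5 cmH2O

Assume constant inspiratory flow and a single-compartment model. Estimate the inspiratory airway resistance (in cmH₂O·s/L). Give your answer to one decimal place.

20.4

Equation of motion (constant flow): PIP = Vt/C + R·V̇ + PEEP.
R·V̇ = PIP − Vt/C − PEEP = 26.5 − 445/37.1 − 5 = 26.5 − 11.995 − 5 = 9.505 cmH2O.
R = 9.505 / 0.4667 = 20.366 cmH2O·s/L.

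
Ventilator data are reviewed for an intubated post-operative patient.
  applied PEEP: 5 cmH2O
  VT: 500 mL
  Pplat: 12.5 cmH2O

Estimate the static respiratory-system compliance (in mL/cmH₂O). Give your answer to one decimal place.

Cstat = Vt / (Pplat − PEEP) = 500 / (12.5 − 5) = 500 / 7.5 = 66.667 mL/cmH2O.

66.7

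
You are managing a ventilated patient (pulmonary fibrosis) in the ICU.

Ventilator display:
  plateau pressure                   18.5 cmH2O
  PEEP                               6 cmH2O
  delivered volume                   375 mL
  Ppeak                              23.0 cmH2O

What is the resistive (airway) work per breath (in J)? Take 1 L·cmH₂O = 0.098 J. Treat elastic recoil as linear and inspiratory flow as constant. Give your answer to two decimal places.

With constant inspiratory flow the resistive pressure is constant at PIP − Pplat = 23.0 − 18.5 = 4.5 cmH2O, so resistive work = 4.5 × 0.375 = 1.688 L·cmH2O.
× 0.098 J/(L·cmH2O) → 0.1654 J.

0.17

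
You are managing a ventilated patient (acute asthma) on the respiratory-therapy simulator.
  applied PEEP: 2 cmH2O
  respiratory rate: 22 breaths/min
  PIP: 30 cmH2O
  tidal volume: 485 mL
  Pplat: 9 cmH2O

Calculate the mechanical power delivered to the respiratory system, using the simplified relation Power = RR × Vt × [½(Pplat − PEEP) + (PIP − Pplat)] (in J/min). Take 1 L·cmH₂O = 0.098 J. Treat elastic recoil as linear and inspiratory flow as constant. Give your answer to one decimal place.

25.6

Per-breath work = Vt × [½(Pplat−PEEP) + (PIP−Pplat)] = 0.485 × [0.5×7.0 + 21.0] = 0.485 × 24.5 = 11.883 L·cmH2O.
Power = 22 × 11.883 = 261.43 L·cmH2O/min.
× 0.098 J/(L·cmH2O) → 25.62 J/min.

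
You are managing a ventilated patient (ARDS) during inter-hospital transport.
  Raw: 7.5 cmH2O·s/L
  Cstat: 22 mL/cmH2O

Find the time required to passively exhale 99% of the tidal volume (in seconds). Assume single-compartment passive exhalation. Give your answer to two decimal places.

τ = R × C = 7.5 × 22 mL/cmH2O = 7.5 × 0.022 L/cmH2O = 0.165 s.
Exhaled fraction f = 1 − e^(−t/τ) → t = −τ·ln(1 − f) = −0.165·ln(0.01) = 0.7599 s.

0.76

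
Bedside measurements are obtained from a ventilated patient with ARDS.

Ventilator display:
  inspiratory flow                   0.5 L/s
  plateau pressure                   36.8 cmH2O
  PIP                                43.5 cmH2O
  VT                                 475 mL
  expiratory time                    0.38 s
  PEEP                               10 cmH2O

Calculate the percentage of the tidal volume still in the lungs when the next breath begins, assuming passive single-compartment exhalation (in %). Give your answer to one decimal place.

R = (PIP − Pplat)/V̇ = (43.5 − 36.8) / 0.5 = 6.7/0.5 = 13.4 cmH2O·s/L.
C = Vt/(Pplat − PEEP) = 475.0 / (36.8 − 10) = 475.0/26.8 = 17.724 mL/cmH2O.
τ = R × C = 13.4 × 0.01772 L/cmH2O = 0.2374 s.
Fraction remaining at end-expiration = e^(−Te/τ) = e^(−0.38/0.2374) = 0.2018 → 20.18%.

20.2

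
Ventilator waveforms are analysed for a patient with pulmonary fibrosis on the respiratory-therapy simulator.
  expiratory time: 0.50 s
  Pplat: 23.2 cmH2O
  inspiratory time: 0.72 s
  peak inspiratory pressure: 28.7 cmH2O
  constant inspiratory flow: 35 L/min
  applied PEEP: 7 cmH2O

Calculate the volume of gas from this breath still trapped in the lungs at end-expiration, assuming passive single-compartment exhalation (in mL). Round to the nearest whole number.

54

Flow: 35 L/min ÷ 60 = 0.5833 L/s.
Vt = flow × Ti = 0.5833 L/s × 0.72 s × 1000 mL/L = 419.98 mL.
R = (PIP − Pplat)/V̇ = (28.7 − 23.2) / 0.5833 = 5.5/0.5833 = 9.429 cmH2O·s/L.
C = Vt/(Pplat − PEEP) = 419.98 / (23.2 − 7) = 419.98/16.2 = 25.925 mL/cmH2O.
τ = R × C = 9.429 × 0.02593 L/cmH2O = 0.2445 s.
Fraction remaining = e^(−Te/τ) = e^(−0.50/0.2445) = 0.1294.
Trapped volume = 419.98 × 0.1294 = 54.345 mL.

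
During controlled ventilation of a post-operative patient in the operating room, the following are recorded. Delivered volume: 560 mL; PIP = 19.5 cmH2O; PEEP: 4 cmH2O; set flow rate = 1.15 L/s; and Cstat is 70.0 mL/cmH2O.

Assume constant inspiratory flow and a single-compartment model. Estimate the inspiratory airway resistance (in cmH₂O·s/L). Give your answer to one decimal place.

6.5

Equation of motion (constant flow): PIP = Vt/C + R·V̇ + PEEP.
R·V̇ = PIP − Vt/C − PEEP = 19.5 − 560/70.0 − 4 = 19.5 − 8.0 − 4 = 7.5 cmH2O.
R = 7.5 / 1.15 = 6.522 cmH2O·s/L.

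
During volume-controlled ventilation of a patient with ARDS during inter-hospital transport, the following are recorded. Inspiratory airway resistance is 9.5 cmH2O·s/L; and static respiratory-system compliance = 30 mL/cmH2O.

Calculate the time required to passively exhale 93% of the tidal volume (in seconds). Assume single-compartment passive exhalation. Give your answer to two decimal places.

0.76

τ = R × C = 9.5 × 30 mL/cmH2O = 9.5 × 0.030 L/cmH2O = 0.285 s.
Exhaled fraction f = 1 − e^(−t/τ) → t = −τ·ln(1 − f) = −0.285·ln(0.07) = 0.7579 s.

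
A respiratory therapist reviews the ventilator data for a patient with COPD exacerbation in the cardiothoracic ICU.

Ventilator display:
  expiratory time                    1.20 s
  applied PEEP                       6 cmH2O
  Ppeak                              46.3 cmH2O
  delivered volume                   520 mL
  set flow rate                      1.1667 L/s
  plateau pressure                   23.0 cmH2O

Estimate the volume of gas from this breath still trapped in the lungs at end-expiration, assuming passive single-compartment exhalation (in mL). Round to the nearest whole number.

73

R = (PIP − Pplat)/V̇ = (46.3 − 23.0) / 1.1667 = 23.3/1.1667 = 19.971 cmH2O·s/L.
C = Vt/(Pplat − PEEP) = 520.0 / (23.0 − 6) = 520.0/17.0 = 30.588 mL/cmH2O.
τ = R × C = 19.971 × 0.03059 L/cmH2O = 0.6109 s.
Fraction remaining = e^(−Te/τ) = e^(−1.20/0.6109) = 0.1403.
Trapped volume = 520.0 × 0.1403 = 72.956 mL.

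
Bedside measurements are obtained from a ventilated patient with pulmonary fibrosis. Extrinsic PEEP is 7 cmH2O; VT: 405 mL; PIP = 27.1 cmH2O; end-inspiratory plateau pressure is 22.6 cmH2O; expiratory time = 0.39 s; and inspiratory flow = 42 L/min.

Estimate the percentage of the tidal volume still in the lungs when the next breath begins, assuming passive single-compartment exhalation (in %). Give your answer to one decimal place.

Flow: 42 L/min ÷ 60 = 0.7 L/s.
R = (PIP − Pplat)/V̇ = (27.1 − 22.6) / 0.7 = 4.5/0.7 = 6.429 cmH2O·s/L.
C = Vt/(Pplat − PEEP) = 405.0 / (22.6 − 7) = 405.0/15.6 = 25.962 mL/cmH2O.
τ = R × C = 6.429 × 0.02596 L/cmH2O = 0.1669 s.
Fraction remaining at end-expiration = e^(−Te/τ) = e^(−0.39/0.1669) = 0.09664 → 9.664%.

9.7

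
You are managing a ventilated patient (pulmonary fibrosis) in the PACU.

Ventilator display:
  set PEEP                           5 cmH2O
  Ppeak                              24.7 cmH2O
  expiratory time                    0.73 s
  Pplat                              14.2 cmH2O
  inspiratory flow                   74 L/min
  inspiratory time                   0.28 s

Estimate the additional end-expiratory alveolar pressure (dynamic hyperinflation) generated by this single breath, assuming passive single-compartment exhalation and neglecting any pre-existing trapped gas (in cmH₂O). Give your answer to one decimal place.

Flow: 74 L/min ÷ 60 = 1.2333 L/s.
Vt = flow × Ti = 1.2333 L/s × 0.28 s × 1000 mL/L = 345.32 mL.
R = (PIP − Pplat)/V̇ = (24.7 − 14.2) / 1.2333 = 10.5/1.2333 = 8.514 cmH2O·s/L.
C = Vt/(Pplat − PEEP) = 345.32 / (14.2 − 5) = 345.32/9.2 = 37.535 mL/cmH2O.
τ = R × C = 8.514 × 0.03754 L/cmH2O = 0.3196 s.
Fraction remaining = e^(−Te/τ) = e^(−0.73/0.3196) = 0.1019; trapped volume = 345.32 × 0.1019 = 35.188 mL.
Additional alveolar pressure from trapping ≈ V_trapped / C = 35.188 / 37.535 = 0.9375 cmH2O.

0.9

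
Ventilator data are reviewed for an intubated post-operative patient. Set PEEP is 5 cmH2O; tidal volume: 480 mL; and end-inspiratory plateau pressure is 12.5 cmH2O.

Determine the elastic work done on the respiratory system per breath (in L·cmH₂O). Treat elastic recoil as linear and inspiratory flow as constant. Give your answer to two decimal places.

1.80

Elastic work ≈ ½ × (Pplat − PEEP) × Vt = 0.5 × (12.5 − 5) × 0.480 L = 0.5 × 7.5 × 0.480 = 1.8 L·cmH2O.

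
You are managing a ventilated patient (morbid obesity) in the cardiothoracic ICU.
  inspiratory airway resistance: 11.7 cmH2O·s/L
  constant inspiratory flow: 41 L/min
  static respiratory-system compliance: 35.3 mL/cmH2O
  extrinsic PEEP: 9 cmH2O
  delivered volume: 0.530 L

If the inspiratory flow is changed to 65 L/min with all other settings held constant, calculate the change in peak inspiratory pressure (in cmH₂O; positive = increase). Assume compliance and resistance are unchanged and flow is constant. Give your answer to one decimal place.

Flow: 41 L/min ÷ 60 = 0.6833 L/s.
New flow: 65 L/min ÷ 60 = 1.0833 L/s.
PIP = Vt/C + R·V̇ + PEEP (constant-flow equation of motion).
Only the resistive term changes: ΔPIP = R × ΔV̇ = 11.7 × (1.0833 − 0.6833) = 11.7 × 0.4 = 4.68 cmH2O.

4.7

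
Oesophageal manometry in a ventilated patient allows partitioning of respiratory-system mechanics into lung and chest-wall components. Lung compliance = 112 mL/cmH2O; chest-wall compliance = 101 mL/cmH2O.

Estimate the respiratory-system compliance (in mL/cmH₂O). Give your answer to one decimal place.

53.1

Lung and chest wall are elastances in series: 1/Crs = 1/CL + 1/Ccw.
1/Crs = 1/112 + 1/101 = 0.01883.
Crs = 53.107 mL/cmH2O.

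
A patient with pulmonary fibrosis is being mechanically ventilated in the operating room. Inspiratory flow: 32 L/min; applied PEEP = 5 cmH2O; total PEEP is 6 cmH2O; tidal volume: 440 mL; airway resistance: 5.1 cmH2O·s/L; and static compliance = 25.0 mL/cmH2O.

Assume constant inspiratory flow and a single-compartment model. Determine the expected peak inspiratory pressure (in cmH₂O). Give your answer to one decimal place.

26.3

Flow: 32 L/min ÷ 60 = 0.5333 L/s.
Total PEEP = 6 cmH2O (set 5 + intrinsic 1); this is the baseline alveolar pressure.
Equation of motion (constant flow): PIP = Vt/C + R·V̇ + PEEP.
PIP = 440/25.0 + 5.1×0.5333 + 6 = 17.6 + 2.72 + 6 = 26.32 cmH2O.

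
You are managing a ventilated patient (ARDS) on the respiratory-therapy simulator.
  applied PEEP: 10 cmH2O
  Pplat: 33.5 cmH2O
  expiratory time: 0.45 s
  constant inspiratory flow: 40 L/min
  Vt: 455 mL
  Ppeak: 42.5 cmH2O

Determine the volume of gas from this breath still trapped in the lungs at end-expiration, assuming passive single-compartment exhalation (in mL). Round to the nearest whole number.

Flow: 40 L/min ÷ 60 = 0.6667 L/s.
R = (PIP − Pplat)/V̇ = (42.5 − 33.5) / 0.6667 = 9.0/0.6667 = 13.499 cmH2O·s/L.
C = Vt/(Pplat − PEEP) = 455.0 / (33.5 − 10) = 455.0/23.5 = 19.362 mL/cmH2O.
τ = R × C = 13.499 × 0.01936 L/cmH2O = 0.2613 s.
Fraction remaining = e^(−Te/τ) = e^(−0.45/0.2613) = 0.1787.
Trapped volume = 455.0 × 0.1787 = 81.309 mL.

81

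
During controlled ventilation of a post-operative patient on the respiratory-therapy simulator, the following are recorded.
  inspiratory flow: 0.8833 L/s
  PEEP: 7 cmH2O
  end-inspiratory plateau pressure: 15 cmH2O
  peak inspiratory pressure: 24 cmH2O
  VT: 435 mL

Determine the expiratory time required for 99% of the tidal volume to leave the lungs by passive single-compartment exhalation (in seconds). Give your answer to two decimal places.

R = (PIP − Pplat)/V̇ = (24 − 15) / 0.8833 = 9.0/0.8833 = 10.189 cmH2O·s/L.
C = Vt/(Pplat − PEEP) = 435.0 / (15 − 7) = 435.0/8.0 = 54.375 mL/cmH2O.
τ = R × C = 10.189 × 0.05438 L/cmH2O = 0.5541 s.
t = −τ·ln(1 − 0.99) = −0.5541·ln(0.01) = 2.552 s.

2.55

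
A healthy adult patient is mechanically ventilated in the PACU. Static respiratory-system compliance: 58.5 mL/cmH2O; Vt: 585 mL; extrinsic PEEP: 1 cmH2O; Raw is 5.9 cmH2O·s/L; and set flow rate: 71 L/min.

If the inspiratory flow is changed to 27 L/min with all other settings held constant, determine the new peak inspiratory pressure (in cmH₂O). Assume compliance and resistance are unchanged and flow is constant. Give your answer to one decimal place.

Flow: 71 L/min ÷ 60 = 1.1833 L/s.
New flow: 27 L/min ÷ 60 = 0.45 L/s.
PIP = Vt/C + R·V̇ + PEEP (constant-flow equation of motion).
Only the resistive term changes: ΔPIP = R × ΔV̇ = 5.9 × (0.45 − 1.1833) = 5.9 × -0.7333 = -4.326 cmH2O.
Original PIP = 585/58.5 + 5.9×1.1833 + 1 = 17.981 cmH2O; new PIP = 17.981 + (-4.326) = 13.655 cmH2O.

13.7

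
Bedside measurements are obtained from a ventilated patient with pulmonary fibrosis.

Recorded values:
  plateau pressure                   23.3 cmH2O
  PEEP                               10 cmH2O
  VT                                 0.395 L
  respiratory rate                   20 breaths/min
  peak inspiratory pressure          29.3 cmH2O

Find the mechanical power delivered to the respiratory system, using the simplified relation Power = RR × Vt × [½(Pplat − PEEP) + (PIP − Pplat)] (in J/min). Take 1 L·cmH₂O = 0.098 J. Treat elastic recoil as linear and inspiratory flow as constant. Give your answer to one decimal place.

Per-breath work = Vt × [½(Pplat−PEEP) + (PIP−Pplat)] = 0.395 × [0.5×13.3 + 6.0] = 0.395 × 12.65 = 4.997 L·cmH2O.
Power = 20 × 4.997 = 99.94 L·cmH2O/min.
× 0.098 J/(L·cmH2O) → 9.794 J/min.

9.8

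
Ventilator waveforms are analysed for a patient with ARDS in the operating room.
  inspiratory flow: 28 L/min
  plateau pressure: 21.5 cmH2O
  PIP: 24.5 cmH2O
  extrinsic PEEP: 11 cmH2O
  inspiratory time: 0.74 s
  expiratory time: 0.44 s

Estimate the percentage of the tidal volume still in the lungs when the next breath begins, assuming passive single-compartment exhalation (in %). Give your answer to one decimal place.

Flow: 28 L/min ÷ 60 = 0.4667 L/s.
Vt = flow × Ti = 0.4667 L/s × 0.74 s × 1000 mL/L = 345.36 mL.
R = (PIP − Pplat)/V̇ = (24.5 − 21.5) / 0.4667 = 3.0/0.4667 = 6.428 cmH2O·s/L.
C = Vt/(Pplat − PEEP) = 345.36 / (21.5 − 11) = 345.36/10.5 = 32.891 mL/cmH2O.
τ = R × C = 6.428 × 0.03289 L/cmH2O = 0.2114 s.
Fraction remaining at end-expiration = e^(−Te/τ) = e^(−0.44/0.2114) = 0.1248 → 12.48%.

12.5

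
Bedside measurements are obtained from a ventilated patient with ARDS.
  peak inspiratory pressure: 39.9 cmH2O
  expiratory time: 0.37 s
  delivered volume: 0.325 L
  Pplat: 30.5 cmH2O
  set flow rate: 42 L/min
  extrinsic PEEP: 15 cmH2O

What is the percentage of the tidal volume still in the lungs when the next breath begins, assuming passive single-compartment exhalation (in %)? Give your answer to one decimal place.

26.9

Flow: 42 L/min ÷ 60 = 0.7 L/s.
R = (PIP − Pplat)/V̇ = (39.9 − 30.5) / 0.7 = 9.4/0.7 = 13.429 cmH2O·s/L.
C = Vt/(Pplat − PEEP) = 325.0 / (30.5 − 15) = 325.0/15.5 = 20.968 mL/cmH2O.
τ = R × C = 13.429 × 0.02097 L/cmH2O = 0.2816 s.
Fraction remaining at end-expiration = e^(−Te/τ) = e^(−0.37/0.2816) = 0.2688 → 26.88%.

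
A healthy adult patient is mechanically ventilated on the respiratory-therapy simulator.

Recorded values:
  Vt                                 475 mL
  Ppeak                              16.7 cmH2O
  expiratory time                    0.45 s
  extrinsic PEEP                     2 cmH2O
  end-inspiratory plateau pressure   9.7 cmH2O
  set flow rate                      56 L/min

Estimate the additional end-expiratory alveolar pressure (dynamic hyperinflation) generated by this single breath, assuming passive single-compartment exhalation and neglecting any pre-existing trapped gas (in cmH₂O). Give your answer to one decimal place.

Flow: 56 L/min ÷ 60 = 0.9333 L/s.
R = (PIP − Pplat)/V̇ = (16.7 − 9.7) / 0.9333 = 7.0/0.9333 = 7.5 cmH2O·s/L.
C = Vt/(Pplat − PEEP) = 475.0 / (9.7 − 2) = 475.0/7.7 = 61.688 mL/cmH2O.
τ = R × C = 7.5 × 0.06169 L/cmH2O = 0.4627 s.
Fraction remaining = e^(−Te/τ) = e^(−0.45/0.4627) = 0.3781; trapped volume = 475.0 × 0.3781 = 179.6 mL.
Additional alveolar pressure from trapping ≈ V_trapped / C = 179.6 / 61.688 = 2.911 cmH2O.

2.9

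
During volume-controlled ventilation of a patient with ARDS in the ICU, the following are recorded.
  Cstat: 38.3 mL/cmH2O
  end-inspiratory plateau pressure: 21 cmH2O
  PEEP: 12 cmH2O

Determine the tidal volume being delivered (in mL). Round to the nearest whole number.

Vt = Cstat × (Pplat − PEEP) = 38.3 × (21 − 12) = 38.3 × 9.0 = 344.7 mL.

345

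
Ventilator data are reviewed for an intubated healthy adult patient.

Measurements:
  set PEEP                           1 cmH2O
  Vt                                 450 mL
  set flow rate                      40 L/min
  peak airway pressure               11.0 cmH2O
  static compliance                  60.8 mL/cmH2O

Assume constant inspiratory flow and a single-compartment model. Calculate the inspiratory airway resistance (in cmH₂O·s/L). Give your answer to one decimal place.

Flow: 40 L/min ÷ 60 = 0.6667 L/s.
Equation of motion (constant flow): PIP = Vt/C + R·V̇ + PEEP.
R·V̇ = PIP − Vt/C − PEEP = 11.0 − 450/60.8 − 1 = 11.0 − 7.401 − 1 = 2.599 cmH2O.
R = 2.599 / 0.6667 = 3.898 cmH2O·s/L.

3.9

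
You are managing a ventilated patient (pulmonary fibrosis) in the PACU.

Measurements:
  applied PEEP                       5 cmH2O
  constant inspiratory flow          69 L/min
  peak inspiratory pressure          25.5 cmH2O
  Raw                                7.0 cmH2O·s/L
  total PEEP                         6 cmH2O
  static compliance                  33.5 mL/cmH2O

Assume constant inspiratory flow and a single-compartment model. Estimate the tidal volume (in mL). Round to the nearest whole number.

384

Flow: 69 L/min ÷ 60 = 1.15 L/s.
Total PEEP = 6 cmH2O (set 5 + intrinsic 1); this is the baseline alveolar pressure.
Equation of motion (constant flow): PIP = Vt/C + R·V̇ + PEEP.
Vt/C = PIP − R·V̇ − PEEP = 25.5 − 8.05 − 6 = 11.45 cmH2O.
Vt = C × 11.45 = 33.5 × 11.45 = 383.58 mL.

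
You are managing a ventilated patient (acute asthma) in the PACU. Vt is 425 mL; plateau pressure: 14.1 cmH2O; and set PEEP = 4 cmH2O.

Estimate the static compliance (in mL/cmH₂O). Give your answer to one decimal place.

42.1

Cstat = Vt / (Pplat − PEEP) = 425 / (14.1 − 4) = 425 / 10.1 = 42.079 mL/cmH2O.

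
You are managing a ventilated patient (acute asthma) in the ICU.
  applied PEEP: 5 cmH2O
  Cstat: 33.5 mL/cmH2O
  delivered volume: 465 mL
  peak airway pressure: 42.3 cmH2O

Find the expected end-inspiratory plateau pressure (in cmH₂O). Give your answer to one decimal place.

Pplat = PEEP + Vt / Cstat = 5 + 465 / 33.5 = 5 + 13.881 = 18.881 cmH2O.

18.9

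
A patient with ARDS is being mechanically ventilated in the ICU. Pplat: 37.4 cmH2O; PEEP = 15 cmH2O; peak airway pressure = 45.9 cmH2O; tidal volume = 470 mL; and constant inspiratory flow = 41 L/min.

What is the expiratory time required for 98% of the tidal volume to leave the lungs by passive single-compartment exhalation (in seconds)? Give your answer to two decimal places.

Flow: 41 L/min ÷ 60 = 0.6833 L/s.
R = (PIP − Pplat)/V̇ = (45.9 − 37.4) / 0.6833 = 8.5/0.6833 = 12.44 cmH2O·s/L.
C = Vt/(Pplat − PEEP) = 470.0 / (37.4 − 15) = 470.0/22.4 = 20.982 mL/cmH2O.
τ = R × C = 12.44 × 0.02098 L/cmH2O = 0.261 s.
t = −τ·ln(1 − 0.98) = −0.261·ln(0.02) = 1.021 s.

1.02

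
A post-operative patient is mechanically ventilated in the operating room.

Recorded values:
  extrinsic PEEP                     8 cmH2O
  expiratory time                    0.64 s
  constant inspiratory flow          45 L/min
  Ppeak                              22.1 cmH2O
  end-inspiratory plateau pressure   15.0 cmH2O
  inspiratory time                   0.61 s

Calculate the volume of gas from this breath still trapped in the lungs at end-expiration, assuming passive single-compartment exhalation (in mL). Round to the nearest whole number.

163

Flow: 45 L/min ÷ 60 = 0.75 L/s.
Vt = flow × Ti = 0.75 L/s × 0.61 s × 1000 mL/L = 457.5 mL.
R = (PIP − Pplat)/V̇ = (22.1 − 15.0) / 0.75 = 7.1/0.75 = 9.467 cmH2O·s/L.
C = Vt/(Pplat − PEEP) = 457.5 / (15.0 − 8) = 457.5/7.0 = 65.357 mL/cmH2O.
τ = R × C = 9.467 × 0.06536 L/cmH2O = 0.6188 s.
Fraction remaining = e^(−Te/τ) = e^(−0.64/0.6188) = 0.3555.
Trapped volume = 457.5 × 0.3555 = 162.64 mL.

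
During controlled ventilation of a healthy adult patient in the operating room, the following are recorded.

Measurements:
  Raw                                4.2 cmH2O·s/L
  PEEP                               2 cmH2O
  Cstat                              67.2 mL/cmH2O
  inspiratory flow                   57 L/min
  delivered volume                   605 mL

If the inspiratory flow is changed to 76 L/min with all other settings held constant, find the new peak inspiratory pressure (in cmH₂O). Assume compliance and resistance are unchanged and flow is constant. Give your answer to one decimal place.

16.3

Flow: 57 L/min ÷ 60 = 0.95 L/s.
New flow: 76 L/min ÷ 60 = 1.2667 L/s.
PIP = Vt/C + R·V̇ + PEEP (constant-flow equation of motion).
Only the resistive term changes: ΔPIP = R × ΔV̇ = 4.2 × (1.2667 − 0.95) = 4.2 × 0.3167 = 1.33 cmH2O.
Original PIP = 605/67.2 + 4.2×0.95 + 2 = 14.993 cmH2O; new PIP = 14.993 + (1.33) = 16.323 cmH2O.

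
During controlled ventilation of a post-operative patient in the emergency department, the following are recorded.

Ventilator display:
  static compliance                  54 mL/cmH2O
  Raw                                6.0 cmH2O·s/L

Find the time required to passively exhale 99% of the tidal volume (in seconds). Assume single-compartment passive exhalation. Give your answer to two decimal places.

1.49

τ = R × C = 6.0 × 54 mL/cmH2O = 6.0 × 0.054 L/cmH2O = 0.324 s.
Exhaled fraction f = 1 − e^(−t/τ) → t = −τ·ln(1 − f) = −0.324·ln(0.01) = 1.492 s.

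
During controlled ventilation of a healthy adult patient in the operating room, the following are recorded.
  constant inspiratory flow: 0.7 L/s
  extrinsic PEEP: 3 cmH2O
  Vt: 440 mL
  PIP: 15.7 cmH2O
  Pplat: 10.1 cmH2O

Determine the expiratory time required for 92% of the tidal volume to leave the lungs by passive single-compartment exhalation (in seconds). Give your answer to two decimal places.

R = (PIP − Pplat)/V̇ = (15.7 − 10.1) / 0.7 = 5.6/0.7 = 8.0 cmH2O·s/L.
C = Vt/(Pplat − PEEP) = 440.0 / (10.1 − 3) = 440.0/7.1 = 61.972 mL/cmH2O.
τ = R × C = 8.0 × 0.06197 L/cmH2O = 0.4958 s.
t = −τ·ln(1 − 0.92) = −0.4958·ln(0.08) = 1.252 s.

1.25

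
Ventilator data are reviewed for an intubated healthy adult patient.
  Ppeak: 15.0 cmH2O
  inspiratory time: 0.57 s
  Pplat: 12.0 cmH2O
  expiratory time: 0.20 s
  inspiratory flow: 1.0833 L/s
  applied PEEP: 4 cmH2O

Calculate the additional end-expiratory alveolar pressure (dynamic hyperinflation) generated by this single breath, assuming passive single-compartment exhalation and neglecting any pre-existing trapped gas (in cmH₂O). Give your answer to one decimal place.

Vt = flow × Ti = 1.0833 L/s × 0.57 s × 1000 mL/L = 617.48 mL.
R = (PIP − Pplat)/V̇ = (15.0 − 12.0) / 1.0833 = 3.0/1.0833 = 2.769 cmH2O·s/L.
C = Vt/(Pplat − PEEP) = 617.48 / (12.0 − 4) = 617.48/8.0 = 77.185 mL/cmH2O.
τ = R × C = 2.769 × 0.07719 L/cmH2O = 0.2137 s.
Fraction remaining = e^(−Te/τ) = e^(−0.20/0.2137) = 0.3922; trapped volume = 617.48 × 0.3922 = 242.18 mL.
Additional alveolar pressure from trapping ≈ V_trapped / C = 242.18 / 77.185 = 3.138 cmH2O.

3.1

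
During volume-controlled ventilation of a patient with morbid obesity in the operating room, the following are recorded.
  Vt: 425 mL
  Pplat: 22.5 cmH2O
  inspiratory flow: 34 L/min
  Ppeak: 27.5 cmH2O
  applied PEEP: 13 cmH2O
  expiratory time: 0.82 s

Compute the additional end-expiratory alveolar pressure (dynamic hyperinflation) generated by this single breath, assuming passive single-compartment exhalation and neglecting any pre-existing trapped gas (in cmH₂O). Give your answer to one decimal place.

Flow: 34 L/min ÷ 60 = 0.5667 L/s.
R = (PIP − Pplat)/V̇ = (27.5 − 22.5) / 0.5667 = 5.0/0.5667 = 8.823 cmH2O·s/L.
C = Vt/(Pplat − PEEP) = 425.0 / (22.5 − 13) = 425.0/9.5 = 44.737 mL/cmH2O.
τ = R × C = 8.823 × 0.04474 L/cmH2O = 0.3947 s.
Fraction remaining = e^(−Te/τ) = e^(−0.82/0.3947) = 0.1252; trapped volume = 425.0 × 0.1252 = 53.21 mL.
Additional alveolar pressure from trapping ≈ V_trapped / C = 53.21 / 44.737 = 1.189 cmH2O.

1.2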